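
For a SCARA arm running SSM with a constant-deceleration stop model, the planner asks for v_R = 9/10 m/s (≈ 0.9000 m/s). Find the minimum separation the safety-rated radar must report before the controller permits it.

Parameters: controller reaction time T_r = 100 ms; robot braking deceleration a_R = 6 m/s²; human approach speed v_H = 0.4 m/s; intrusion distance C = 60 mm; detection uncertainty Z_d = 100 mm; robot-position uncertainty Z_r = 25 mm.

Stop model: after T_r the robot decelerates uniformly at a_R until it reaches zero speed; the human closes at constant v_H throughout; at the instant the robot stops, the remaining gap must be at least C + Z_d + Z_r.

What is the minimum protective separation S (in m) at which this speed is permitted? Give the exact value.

braking lasts T_s = (9/10)/6 = 0.1500 s
robot in T_r: 0.9000·0.1000 = 0.0900 m
braking distance = 0.9000²/(2·6.0000) = 0.0675 m
human closes 0.4000·0.2500 = 0.1000 m
margins: 0.0600+0.1000+0.0250 = 0.1850 m
S_min ≈ 0.0900+0.0675+0.1000+0.1850  ⇒  S_min = 177/400 m

S_min = 177/400 m = 0.4425 m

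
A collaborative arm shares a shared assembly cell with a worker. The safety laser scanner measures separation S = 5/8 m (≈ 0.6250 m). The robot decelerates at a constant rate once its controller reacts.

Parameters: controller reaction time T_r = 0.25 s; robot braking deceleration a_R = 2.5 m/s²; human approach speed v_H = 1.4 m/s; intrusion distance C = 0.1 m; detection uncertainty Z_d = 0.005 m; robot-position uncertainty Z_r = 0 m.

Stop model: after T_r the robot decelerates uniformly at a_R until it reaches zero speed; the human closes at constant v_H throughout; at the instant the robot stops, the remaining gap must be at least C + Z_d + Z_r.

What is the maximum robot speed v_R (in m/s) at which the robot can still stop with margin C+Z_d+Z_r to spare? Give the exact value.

v_R_max = 1/5 m/s = 0.2000 m/s

at the boundary: (1/5)·v² + (81/100)·v + (-17/100) = 0
  disc = (81/100)² − 4·(1/5)·(-17/100) = 7921/10000 ; √disc = 89/100
  v_R = (−(81/100) + 89/100) / (2·(1/5)) = 1/5 m/s
check:
stop time T_s = (1/5)/(5/2) = 0.0800 s
robot in T_r: 0.2000·0.2500 = 0.0500 m
robot covers 0.2000·0.0800 − ½·2.5000·0.0800² = 0.0080 m while stopping
human closes 1.4000·0.3300 = 0.4620 m
C+Z_d+Z_r = 0.1000+0.0050+0.0000 = 0.1050 m
sum ≈ 0.0500+0.0080+0.4620+0.1050 ≈ 0.6250 m = S ✓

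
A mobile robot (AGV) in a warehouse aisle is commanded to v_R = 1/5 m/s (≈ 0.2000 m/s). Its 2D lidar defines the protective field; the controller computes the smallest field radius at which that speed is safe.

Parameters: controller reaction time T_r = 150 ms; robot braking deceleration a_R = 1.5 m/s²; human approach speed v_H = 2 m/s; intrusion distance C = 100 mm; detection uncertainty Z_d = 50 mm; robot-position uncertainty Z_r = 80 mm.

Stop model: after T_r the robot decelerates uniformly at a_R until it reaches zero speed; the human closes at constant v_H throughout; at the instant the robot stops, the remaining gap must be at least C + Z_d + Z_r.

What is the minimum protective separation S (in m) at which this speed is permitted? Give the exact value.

braking lasts T_s = (1/5)/(3/2) = 0.1333 s
robot in T_r: 0.2000·0.1500 = 0.0300 m
braking distance = 0.2000²/(2·1.5000) = 0.0133 m
human over T_r+T_s: 2.0000·(0.1500+0.1333) = 0.5667 m
residual clearance needed = 0.1000+0.0500+0.0800 = 0.2300 m
S_min ≈ 0.0300+0.0133+0.5667+0.2300  ⇒  S_min = 21/25 m

S_min = 21/25 m = 0.8400 m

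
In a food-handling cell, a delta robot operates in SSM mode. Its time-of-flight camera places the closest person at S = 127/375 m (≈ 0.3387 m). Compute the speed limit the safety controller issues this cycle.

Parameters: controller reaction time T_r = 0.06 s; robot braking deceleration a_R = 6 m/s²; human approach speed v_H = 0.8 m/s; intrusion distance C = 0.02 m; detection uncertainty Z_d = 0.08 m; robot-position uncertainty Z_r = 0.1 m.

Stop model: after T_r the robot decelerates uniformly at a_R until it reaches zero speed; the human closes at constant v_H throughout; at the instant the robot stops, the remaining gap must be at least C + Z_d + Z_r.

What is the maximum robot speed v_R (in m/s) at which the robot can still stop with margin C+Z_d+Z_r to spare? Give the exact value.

collect terms ⇒ (1/12)·v_R² + (29/150)·v_R + (-34/375) = 0
  disc = (29/150)² − 4·(1/12)·(-34/375) = 169/2500 ; √disc = 13/50
  v_R = (−(29/150) + 13/50) / (2·(1/12)) = 2/5 m/s
check:
stop time T_s = (2/5)/6 = 0.0667 s
robot in T_r: 0.4000·0.0600 = 0.0240 m
robot covers 0.4000·0.0667 − ½·6.0000·0.0667² = 0.0133 m while stopping
person approaches 0.8000·(0.0600+0.0667) = 0.1013 m
residual clearance needed = 0.0200+0.0800+0.1000 = 0.2000 m
sum ≈ 0.0240+0.0133+0.1013+0.2000 ≈ 0.3387 m = S ✓

v_R_max = 2/5 m/s = 0.4000 m/s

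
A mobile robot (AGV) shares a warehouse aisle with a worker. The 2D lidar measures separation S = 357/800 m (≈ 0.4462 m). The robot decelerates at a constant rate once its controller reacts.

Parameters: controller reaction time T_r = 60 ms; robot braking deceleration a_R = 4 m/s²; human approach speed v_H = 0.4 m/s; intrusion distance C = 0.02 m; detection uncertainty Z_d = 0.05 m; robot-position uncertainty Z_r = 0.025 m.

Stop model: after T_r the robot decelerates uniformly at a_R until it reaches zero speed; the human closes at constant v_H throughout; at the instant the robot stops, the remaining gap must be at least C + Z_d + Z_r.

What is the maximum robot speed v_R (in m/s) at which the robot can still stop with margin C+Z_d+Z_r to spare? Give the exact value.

v_R_max = 11/10 m/s = 1.1000 m/s

at the boundary: (1/8)·v² + (4/25)·v + (-1309/4000) = 0
  disc = (4/25)² − 4·(1/8)·(-1309/4000) = 7569/40000 ; √disc = 87/200
  v_R = (−(4/25) + 87/200) / (2·(1/8)) = 11/10 m/s
check:
T_s = v_R/a_R = (11/10)/4 = 0.2750 s
robot covers v_R·T_r = 1.1000·0.0600 = 0.0660 m before braking
braking distance = 1.1000²/(2·4.0000) = 0.1512 m
human closes 0.4000·0.3350 = 0.1340 m
C+Z_d+Z_r = 0.0200+0.0500+0.0250 = 0.0950 m
sum ≈ 0.0660+0.1512+0.1340+0.0950 ≈ 0.4462 m = S ✓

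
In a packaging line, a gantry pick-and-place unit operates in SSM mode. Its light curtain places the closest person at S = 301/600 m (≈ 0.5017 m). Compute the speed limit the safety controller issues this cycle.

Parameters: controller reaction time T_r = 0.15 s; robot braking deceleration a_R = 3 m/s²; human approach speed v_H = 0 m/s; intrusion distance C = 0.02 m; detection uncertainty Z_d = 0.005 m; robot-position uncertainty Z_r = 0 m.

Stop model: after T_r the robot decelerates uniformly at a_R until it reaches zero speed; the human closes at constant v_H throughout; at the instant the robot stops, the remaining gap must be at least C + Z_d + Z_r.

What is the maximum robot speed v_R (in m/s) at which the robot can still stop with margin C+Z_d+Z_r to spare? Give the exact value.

collect terms ⇒ (1/6)·v_R² + (3/20)·v_R + (-143/300) = 0
  disc = (3/20)² − 4·(1/6)·(-143/300) = 49/144 ; √disc = 7/12
  v_R = (−(3/20) + 7/12) / (2·(1/6)) = 13/10 m/s
check:
braking lasts T_s = (13/10)/3 = 0.4333 s
robot covers v_R·T_r = 1.3000·0.1500 = 0.1950 m before braking
robot under decel: 1.3000²/(2·3.0000) = 0.2817 m
human closes 0.0000·0.5833 = 0.0000 m
residual clearance needed = 0.0200+0.0050+0.0000 = 0.0250 m
sum ≈ 0.1950+0.2817+0.0000+0.0250 ≈ 0.5017 m = S ✓

v_R_max = 13/10 m/s = 1.3000 m/s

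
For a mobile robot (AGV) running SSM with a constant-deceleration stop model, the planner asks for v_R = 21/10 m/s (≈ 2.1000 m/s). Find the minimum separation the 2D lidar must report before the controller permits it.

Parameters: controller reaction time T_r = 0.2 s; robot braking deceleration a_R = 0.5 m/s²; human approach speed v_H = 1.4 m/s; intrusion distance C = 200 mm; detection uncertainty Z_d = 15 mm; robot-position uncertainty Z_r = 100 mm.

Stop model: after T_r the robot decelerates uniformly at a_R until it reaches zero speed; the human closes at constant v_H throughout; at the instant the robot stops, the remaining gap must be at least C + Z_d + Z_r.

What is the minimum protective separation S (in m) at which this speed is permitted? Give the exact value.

stop time T_s = (21/10)/(1/2) = 4.2000 s
reaction-phase robot travel = 2.1000·0.2000 = 0.4200 m
braking distance = 2.1000²/(2·0.5000) = 4.4100 m
person approaches 1.4000·(0.2000+4.2000) = 6.1600 m
residual clearance needed = 0.2000+0.0150+0.1000 = 0.3150 m
S_min ≈ 0.4200+4.4100+6.1600+0.3150  ⇒  S_min = 2261/200 m

S_min = 2261/200 m = 11.3050 m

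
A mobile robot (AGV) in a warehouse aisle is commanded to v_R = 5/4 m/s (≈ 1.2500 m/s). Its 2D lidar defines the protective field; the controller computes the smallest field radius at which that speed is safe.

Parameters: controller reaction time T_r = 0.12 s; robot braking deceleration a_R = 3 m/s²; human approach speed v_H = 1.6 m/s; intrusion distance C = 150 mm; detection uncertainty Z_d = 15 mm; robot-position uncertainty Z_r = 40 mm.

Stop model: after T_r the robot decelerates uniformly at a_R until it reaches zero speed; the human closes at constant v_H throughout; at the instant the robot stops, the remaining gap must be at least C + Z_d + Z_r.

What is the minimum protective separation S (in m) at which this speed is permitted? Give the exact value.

braking lasts T_s = (5/4)/3 = 0.4167 s
robot in T_r: 1.2500·0.1200 = 0.1500 m
robot under decel: 1.2500²/(2·3.0000) = 0.2604 m
human over T_r+T_s: 1.6000·(0.1200+0.4167) = 0.8587 m
residual clearance needed = 0.1500+0.0150+0.0400 = 0.2050 m
S_min ≈ 0.1500+0.2604+0.8587+0.2050  ⇒  S_min = 17689/12000 m

S_min = 17689/12000 m = 1.4741 m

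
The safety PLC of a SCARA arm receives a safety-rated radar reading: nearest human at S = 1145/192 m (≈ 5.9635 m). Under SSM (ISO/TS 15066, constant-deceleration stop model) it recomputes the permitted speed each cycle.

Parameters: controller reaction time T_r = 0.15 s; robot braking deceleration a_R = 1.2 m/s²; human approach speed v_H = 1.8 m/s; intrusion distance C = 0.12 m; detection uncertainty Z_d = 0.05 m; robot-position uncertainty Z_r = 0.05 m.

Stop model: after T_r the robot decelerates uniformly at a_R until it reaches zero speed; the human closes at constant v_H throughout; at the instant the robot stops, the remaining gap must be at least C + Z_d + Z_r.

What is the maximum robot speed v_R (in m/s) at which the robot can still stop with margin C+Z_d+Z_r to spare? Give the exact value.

v_R_max = 43/20 m/s = 2.1500 m/s

at the boundary: (5/12)·v² + (33/20)·v + (-26273/4800) = 0
  disc = (33/20)² − 4·(5/12)·(-26273/4800) = 170569/14400 ; √disc = 413/120
  v_R = (−(33/20) + 413/120) / (2·(5/12)) = 43/20 m/s
check:
stop time T_s = (43/20)/(6/5) = 1.7917 s
reaction-phase robot travel = 2.1500·0.1500 = 0.3225 m
braking distance = 2.1500²/(2·1.2000) = 1.9260 m
human closes 1.8000·1.9417 = 3.4950 m
C+Z_d+Z_r = 0.1200+0.0500+0.0500 = 0.2200 m
sum ≈ 0.3225+1.9260+3.4950+0.2200 ≈ 5.9635 m = S ✓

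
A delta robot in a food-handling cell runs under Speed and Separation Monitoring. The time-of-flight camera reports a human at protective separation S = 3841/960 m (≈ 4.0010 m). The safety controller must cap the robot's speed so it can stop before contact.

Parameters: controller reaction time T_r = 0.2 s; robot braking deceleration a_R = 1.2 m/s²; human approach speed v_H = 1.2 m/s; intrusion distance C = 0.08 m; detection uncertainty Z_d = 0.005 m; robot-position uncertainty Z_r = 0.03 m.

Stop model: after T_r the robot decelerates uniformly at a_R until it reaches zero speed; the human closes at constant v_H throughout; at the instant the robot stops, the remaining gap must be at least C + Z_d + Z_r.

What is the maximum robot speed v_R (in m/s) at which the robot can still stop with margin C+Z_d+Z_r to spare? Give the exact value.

v_R_max = 37/20 m/s = 1.8500 m/s

quadratic (5/12)·v² + (6/5)·v + (-17501/4800) = 0
  disc = (6/5)² − 4·(5/12)·(-17501/4800) = 108241/14400 ; √disc = 329/120
  v_R = (−(6/5) + 329/120) / (2·(5/12)) = 37/20 m/s
check:
T_s = v_R/a_R = (37/20)/(6/5) = 1.5417 s
reaction-phase robot travel = 1.8500·0.2000 = 0.3700 m
robot under decel: 1.8500²/(2·1.2000) = 1.4260 m
human over T_r+T_s: 1.2000·(0.2000+1.5417) = 2.0900 m
margins: 0.0800+0.0050+0.0300 = 0.1150 m
sum ≈ 0.3700+1.4260+2.0900+0.1150 ≈ 4.0010 m = S ✓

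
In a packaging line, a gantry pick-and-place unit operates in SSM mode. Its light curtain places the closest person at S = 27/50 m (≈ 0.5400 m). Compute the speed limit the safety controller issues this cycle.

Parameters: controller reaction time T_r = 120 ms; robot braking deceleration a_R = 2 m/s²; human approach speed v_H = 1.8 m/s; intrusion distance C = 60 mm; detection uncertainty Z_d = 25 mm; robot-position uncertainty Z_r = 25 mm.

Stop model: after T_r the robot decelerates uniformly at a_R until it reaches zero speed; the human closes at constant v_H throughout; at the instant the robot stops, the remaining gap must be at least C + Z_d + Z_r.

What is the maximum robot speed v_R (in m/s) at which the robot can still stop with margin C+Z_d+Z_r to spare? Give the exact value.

collect terms ⇒ (1/4)·v_R² + (51/50)·v_R + (-107/500) = 0
  disc = (51/50)² − 4·(1/4)·(-107/500) = 784/625 ; √disc = 28/25
  v_R = (−(51/50) + 28/25) / (2·(1/4)) = 1/5 m/s
check:
T_s = v_R/a_R = (1/5)/2 = 0.1000 s
reaction-phase robot travel = 0.2000·0.1200 = 0.0240 m
braking distance = 0.2000²/(2·2.0000) = 0.0100 m
person approaches 1.8000·(0.1200+0.1000) = 0.3960 m
residual clearance needed = 0.0600+0.0250+0.0250 = 0.1100 m
sum ≈ 0.0240+0.0100+0.3960+0.1100 ≈ 0.5400 m = S ✓

v_R_max = 1/5 m/s = 0.2000 m/s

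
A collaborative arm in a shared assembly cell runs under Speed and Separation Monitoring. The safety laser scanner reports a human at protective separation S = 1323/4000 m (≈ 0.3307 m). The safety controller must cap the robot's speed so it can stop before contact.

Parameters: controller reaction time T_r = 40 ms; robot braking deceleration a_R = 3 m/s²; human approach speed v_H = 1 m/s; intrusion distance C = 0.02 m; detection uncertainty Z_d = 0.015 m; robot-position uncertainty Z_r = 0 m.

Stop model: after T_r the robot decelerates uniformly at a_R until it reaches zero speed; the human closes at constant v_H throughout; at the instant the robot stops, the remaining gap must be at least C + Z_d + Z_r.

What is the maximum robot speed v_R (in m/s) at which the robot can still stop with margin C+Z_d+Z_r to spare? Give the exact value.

collect terms ⇒ (1/6)·v_R² + (28/75)·v_R + (-1023/4000) = 0
  disc = (28/75)² − 4·(1/6)·(-1023/4000) = 27889/90000 ; √disc = 167/300
  v_R = (−(28/75) + 167/300) / (2·(1/6)) = 11/20 m/s
check:
stop time T_s = (11/20)/3 = 0.1833 s
robot covers v_R·T_r = 0.5500·0.0400 = 0.0220 m before braking
robot under decel: 0.5500²/(2·3.0000) = 0.0504 m
human closes 1.0000·0.2233 = 0.2233 m
C+Z_d+Z_r = 0.0200+0.0150+0.0000 = 0.0350 m
sum ≈ 0.0220+0.0504+0.2233+0.0350 ≈ 0.3307 m = S ✓

v_R_max = 11/20 m/s = 0.5500 m/s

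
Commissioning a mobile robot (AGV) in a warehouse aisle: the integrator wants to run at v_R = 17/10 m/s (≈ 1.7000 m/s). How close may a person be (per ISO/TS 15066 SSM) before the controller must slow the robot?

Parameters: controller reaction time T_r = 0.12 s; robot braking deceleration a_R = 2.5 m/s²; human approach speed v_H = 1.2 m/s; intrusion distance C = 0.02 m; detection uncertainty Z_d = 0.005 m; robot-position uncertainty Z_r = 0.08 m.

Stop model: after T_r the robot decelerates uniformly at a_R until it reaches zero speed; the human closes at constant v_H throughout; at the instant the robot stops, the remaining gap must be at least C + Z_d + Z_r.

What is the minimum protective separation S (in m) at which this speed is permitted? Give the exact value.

T_s = v_R/a_R = (17/10)/(5/2) = 0.6800 s
reaction-phase robot travel = 1.7000·0.1200 = 0.2040 m
robot covers 1.7000·0.6800 − ½·2.5000·0.6800² = 0.5780 m while stopping
human over T_r+T_s: 1.2000·(0.1200+0.6800) = 0.9600 m
C+Z_d+Z_r = 0.0200+0.0050+0.0800 = 0.1050 m
S_min ≈ 0.2040+0.5780+0.9600+0.1050  ⇒  S_min = 1847/1000 m

S_min = 1847/1000 m = 1.8470 m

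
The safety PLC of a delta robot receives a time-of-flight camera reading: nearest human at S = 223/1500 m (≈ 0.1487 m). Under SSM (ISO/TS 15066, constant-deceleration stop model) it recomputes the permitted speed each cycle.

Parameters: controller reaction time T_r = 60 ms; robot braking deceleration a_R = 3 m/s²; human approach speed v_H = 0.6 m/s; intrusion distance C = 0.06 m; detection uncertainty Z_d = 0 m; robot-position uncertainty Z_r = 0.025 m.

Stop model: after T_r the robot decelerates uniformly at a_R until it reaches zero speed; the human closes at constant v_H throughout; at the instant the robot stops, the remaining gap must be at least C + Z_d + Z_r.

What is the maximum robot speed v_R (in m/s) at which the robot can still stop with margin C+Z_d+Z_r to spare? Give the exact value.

at the boundary: (1/6)·v² + (13/50)·v + (-83/3000) = 0
  disc = (13/50)² − 4·(1/6)·(-83/3000) = 484/5625 ; √disc = 22/75
  v_R = (−(13/50) + 22/75) / (2·(1/6)) = 1/10 m/s
check:
stop time T_s = (1/10)/3 = 0.0333 s
reaction-phase robot travel = 0.1000·0.0600 = 0.0060 m
braking distance = 0.1000²/(2·3.0000) = 0.0017 m
human closes 0.6000·0.0933 = 0.0560 m
margins: 0.0600+0.0000+0.0250 = 0.0850 m
sum ≈ 0.0060+0.0017+0.0560+0.0850 ≈ 0.1487 m = S ✓

v_R_max = 1/10 m/s = 0.1000 m/s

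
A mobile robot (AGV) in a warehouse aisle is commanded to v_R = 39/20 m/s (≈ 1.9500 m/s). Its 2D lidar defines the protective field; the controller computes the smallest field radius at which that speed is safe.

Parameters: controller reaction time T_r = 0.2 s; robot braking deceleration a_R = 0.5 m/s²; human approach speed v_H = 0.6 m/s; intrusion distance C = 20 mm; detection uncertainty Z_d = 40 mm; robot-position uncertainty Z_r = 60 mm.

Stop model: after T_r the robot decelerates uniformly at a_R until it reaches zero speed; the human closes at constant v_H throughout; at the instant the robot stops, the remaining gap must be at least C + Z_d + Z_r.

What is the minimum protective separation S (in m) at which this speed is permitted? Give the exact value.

T_s = v_R/a_R = (39/20)/(1/2) = 3.9000 s
reaction-phase robot travel = 1.9500·0.2000 = 0.3900 m
robot covers 1.9500·3.9000 − ½·0.5000·3.9000² = 3.8025 m while stopping
human closes 0.6000·4.1000 = 2.4600 m
margins: 0.0200+0.0400+0.0600 = 0.1200 m
S_min ≈ 0.3900+3.8025+2.4600+0.1200  ⇒  S_min = 2709/400 m

S_min = 2709/400 m = 6.7725 m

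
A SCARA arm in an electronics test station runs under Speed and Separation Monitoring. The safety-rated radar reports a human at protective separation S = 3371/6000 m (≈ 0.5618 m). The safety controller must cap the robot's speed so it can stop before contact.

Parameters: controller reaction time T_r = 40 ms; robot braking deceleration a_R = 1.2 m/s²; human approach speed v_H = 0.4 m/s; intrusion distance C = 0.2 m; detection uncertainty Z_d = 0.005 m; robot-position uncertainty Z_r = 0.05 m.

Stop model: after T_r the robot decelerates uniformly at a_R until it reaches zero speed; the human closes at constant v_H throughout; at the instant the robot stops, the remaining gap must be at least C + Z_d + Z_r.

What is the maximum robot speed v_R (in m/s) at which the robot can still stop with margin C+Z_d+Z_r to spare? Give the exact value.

collect terms ⇒ (5/12)·v_R² + (28/75)·v_R + (-349/1200) = 0
  disc = (28/75)² − 4·(5/12)·(-349/1200) = 6241/10000 ; √disc = 79/100
  v_R = (−(28/75) + 79/100) / (2·(5/12)) = 1/2 m/s
check:
braking lasts T_s = (1/2)/(6/5) = 0.4167 s
reaction-phase robot travel = 0.5000·0.0400 = 0.0200 m
robot covers 0.5000·0.4167 − ½·1.2000·0.4167² = 0.1042 m while stopping
human closes 0.4000·0.4567 = 0.1827 m
margins: 0.2000+0.0050+0.0500 = 0.2550 m
sum ≈ 0.0200+0.1042+0.1827+0.2550 ≈ 0.5618 m = S ✓

v_R_max = 1/2 m/s = 0.5000 m/s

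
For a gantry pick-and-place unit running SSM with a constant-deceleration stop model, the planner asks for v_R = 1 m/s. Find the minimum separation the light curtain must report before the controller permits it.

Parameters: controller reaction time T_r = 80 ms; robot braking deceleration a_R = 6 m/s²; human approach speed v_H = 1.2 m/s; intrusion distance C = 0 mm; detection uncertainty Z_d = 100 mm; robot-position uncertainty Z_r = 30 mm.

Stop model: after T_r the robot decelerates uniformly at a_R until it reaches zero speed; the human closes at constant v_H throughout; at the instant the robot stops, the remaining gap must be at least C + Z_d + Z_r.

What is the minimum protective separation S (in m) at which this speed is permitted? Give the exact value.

S_min = 221/375 m = 0.5893 m

stop time T_s = 1/6 = 0.1667 s
robot in T_r: 1.0000·0.0800 = 0.0800 m
robot covers 1.0000·0.1667 − ½·6.0000·0.1667² = 0.0833 m while stopping
human closes 1.2000·0.2467 = 0.2960 m
margins: 0.0000+0.1000+0.0300 = 0.1300 m
S_min ≈ 0.0800+0.0833+0.2960+0.1300  ⇒  S_min = 221/375 m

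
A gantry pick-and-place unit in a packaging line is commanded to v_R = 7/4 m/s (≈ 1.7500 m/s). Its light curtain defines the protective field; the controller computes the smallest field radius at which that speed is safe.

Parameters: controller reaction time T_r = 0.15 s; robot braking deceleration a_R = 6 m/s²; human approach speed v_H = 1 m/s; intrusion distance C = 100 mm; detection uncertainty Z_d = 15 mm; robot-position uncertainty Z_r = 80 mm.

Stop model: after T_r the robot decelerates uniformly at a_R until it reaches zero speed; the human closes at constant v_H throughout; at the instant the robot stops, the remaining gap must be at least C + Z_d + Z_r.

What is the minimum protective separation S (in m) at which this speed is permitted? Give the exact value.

S_min = 1847/1600 m = 1.1544 m

T_s = v_R/a_R = (7/4)/6 = 0.2917 s
robot in T_r: 1.7500·0.1500 = 0.2625 m
braking distance = 1.7500²/(2·6.0000) = 0.2552 m
person approaches 1.0000·(0.1500+0.2917) = 0.4417 m
C+Z_d+Z_r = 0.1000+0.0150+0.0800 = 0.1950 m
S_min ≈ 0.2625+0.2552+0.4417+0.1950  ⇒  S_min = 1847/1600 m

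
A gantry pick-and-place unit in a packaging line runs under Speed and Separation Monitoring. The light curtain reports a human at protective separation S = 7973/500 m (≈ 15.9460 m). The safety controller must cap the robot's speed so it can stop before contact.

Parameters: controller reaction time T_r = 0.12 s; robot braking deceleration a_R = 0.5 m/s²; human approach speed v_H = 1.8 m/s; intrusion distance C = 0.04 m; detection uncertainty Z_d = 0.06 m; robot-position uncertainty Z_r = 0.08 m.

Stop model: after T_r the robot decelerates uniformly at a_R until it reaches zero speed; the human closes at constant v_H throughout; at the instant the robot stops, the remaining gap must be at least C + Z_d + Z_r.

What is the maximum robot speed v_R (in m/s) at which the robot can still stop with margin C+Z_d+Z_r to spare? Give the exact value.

quadratic (1)·v² + (93/25)·v + (-311/20) = 0
  disc = (93/25)² − 4·(1)·(-311/20) = 47524/625 ; √disc = 218/25
  v_R = (−(93/25) + 218/25) / (2·(1)) = 5/2 m/s
check:
braking lasts T_s = (5/2)/(1/2) = 5.0000 s
reaction-phase robot travel = 2.5000·0.1200 = 0.3000 m
robot covers 2.5000·5.0000 − ½·0.5000·5.0000² = 6.2500 m while stopping
human closes 1.8000·5.1200 = 9.2160 m
C+Z_d+Z_r = 0.0400+0.0600+0.0800 = 0.1800 m
sum ≈ 0.3000+6.2500+9.2160+0.1800 ≈ 15.9460 m = S ✓

v_R_max = 5/2 m/s = 2.5000 m/s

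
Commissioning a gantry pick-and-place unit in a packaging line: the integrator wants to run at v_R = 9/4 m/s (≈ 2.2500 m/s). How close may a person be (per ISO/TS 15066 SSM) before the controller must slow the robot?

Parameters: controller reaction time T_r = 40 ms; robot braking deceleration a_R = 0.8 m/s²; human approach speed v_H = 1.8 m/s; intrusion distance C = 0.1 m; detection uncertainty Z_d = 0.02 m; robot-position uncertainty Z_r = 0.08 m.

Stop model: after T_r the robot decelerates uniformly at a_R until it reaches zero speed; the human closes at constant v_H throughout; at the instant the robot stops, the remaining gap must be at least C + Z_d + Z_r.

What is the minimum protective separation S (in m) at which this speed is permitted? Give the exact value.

braking lasts T_s = (9/4)/(4/5) = 2.8125 s
robot in T_r: 2.2500·0.0400 = 0.0900 m
robot under decel: 2.2500²/(2·0.8000) = 3.1641 m
human closes 1.8000·2.8525 = 5.1345 m
C+Z_d+Z_r = 0.1000+0.0200+0.0800 = 0.2000 m
S_min ≈ 0.0900+3.1641+5.1345+0.2000  ⇒  S_min = 137417/16000 m

S_min = 137417/16000 m = 8.5886 m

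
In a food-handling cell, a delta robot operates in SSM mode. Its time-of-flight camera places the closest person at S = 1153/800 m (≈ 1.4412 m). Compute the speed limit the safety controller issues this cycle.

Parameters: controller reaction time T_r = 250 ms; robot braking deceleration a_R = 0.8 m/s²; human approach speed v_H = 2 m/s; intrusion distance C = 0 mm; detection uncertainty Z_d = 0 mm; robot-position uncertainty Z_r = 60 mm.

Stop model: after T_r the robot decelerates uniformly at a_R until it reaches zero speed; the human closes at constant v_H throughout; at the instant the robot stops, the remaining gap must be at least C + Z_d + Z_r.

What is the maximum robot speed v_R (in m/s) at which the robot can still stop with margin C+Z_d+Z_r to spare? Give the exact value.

v_R_max = 3/10 m/s = 0.3000 m/s

quadratic (5/8)·v² + (11/4)·v + (-141/160) = 0
  disc = (11/4)² − 4·(5/8)·(-141/160) = 625/64 ; √disc = 25/8
  v_R = (−(11/4) + 25/8) / (2·(5/8)) = 3/10 m/s
check:
braking lasts T_s = (3/10)/(4/5) = 0.3750 s
robot in T_r: 0.3000·0.2500 = 0.0750 m
robot covers 0.3000·0.3750 − ½·0.8000·0.3750² = 0.0563 m while stopping
human over T_r+T_s: 2.0000·(0.2500+0.3750) = 1.2500 m
C+Z_d+Z_r = 0.0000+0.0000+0.0600 = 0.0600 m
sum ≈ 0.0750+0.0563+1.2500+0.0600 ≈ 1.4412 m = S ✓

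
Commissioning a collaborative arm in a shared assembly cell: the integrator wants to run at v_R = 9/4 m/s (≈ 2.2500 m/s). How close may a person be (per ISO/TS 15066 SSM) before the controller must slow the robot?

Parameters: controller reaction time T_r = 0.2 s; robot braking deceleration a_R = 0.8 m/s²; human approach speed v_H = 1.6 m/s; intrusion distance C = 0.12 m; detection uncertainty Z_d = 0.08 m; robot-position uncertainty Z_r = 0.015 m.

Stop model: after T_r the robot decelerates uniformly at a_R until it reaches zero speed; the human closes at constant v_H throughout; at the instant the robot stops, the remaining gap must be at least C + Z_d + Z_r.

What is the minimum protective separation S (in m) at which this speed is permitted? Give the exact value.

T_s = v_R/a_R = (9/4)/(4/5) = 2.8125 s
reaction-phase robot travel = 2.2500·0.2000 = 0.4500 m
robot under decel: 2.2500²/(2·0.8000) = 3.1641 m
human over T_r+T_s: 1.6000·(0.2000+2.8125) = 4.8200 m
margins: 0.1200+0.0800+0.0150 = 0.2150 m
S_min ≈ 0.4500+3.1641+4.8200+0.2150  ⇒  S_min = 27677/3200 m

S_min = 27677/3200 m = 8.6491 m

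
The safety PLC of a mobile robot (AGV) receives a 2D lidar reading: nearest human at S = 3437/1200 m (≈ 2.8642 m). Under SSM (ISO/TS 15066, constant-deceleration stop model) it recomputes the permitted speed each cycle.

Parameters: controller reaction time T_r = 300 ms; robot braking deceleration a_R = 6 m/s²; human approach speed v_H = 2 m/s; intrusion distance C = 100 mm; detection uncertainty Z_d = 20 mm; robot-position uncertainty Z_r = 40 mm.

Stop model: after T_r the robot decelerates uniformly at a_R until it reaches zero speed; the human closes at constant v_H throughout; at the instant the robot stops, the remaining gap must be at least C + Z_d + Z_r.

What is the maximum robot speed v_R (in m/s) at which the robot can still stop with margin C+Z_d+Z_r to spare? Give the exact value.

v_R_max = 5/2 m/s = 2.5000 m/s

at the boundary: (1/12)·v² + (19/30)·v + (-101/48) = 0
  disc = (19/30)² − 4·(1/12)·(-101/48) = 441/400 ; √disc = 21/20
  v_R = (−(19/30) + 21/20) / (2·(1/12)) = 5/2 m/s
check:
braking lasts T_s = (5/2)/6 = 0.4167 s
reaction-phase robot travel = 2.5000·0.3000 = 0.7500 m
robot covers 2.5000·0.4167 − ½·6.0000·0.4167² = 0.5208 m while stopping
person approaches 2.0000·(0.3000+0.4167) = 1.4333 m
C+Z_d+Z_r = 0.1000+0.0200+0.0400 = 0.1600 m
sum ≈ 0.7500+0.5208+1.4333+0.1600 ≈ 2.8642 m = S ✓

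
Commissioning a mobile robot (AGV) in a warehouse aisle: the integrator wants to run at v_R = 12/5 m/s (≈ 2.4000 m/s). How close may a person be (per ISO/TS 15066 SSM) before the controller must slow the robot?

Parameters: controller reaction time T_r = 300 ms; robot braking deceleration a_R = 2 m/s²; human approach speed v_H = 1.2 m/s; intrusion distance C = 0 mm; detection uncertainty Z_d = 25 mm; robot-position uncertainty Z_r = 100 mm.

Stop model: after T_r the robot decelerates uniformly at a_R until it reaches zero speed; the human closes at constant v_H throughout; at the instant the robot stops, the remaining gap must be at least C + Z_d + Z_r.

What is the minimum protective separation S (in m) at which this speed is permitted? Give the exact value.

S_min = 817/200 m = 4.0850 m

stop time T_s = (12/5)/2 = 1.2000 s
reaction-phase robot travel = 2.4000·0.3000 = 0.7200 m
robot under decel: 2.4000²/(2·2.0000) = 1.4400 m
human over T_r+T_s: 1.2000·(0.3000+1.2000) = 1.8000 m
residual clearance needed = 0.0000+0.0250+0.1000 = 0.1250 m
S_min ≈ 0.7200+1.4400+1.8000+0.1250  ⇒  S_min = 817/200 m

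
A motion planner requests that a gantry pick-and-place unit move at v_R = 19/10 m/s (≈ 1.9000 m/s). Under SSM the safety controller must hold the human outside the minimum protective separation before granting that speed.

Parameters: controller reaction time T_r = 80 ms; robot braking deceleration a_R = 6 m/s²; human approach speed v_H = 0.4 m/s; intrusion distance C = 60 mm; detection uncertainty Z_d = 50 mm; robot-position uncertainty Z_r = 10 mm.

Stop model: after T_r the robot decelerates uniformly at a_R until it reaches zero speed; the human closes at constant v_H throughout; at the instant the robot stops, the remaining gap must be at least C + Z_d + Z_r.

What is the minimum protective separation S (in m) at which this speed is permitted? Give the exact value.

S_min = 1463/2000 m = 0.7315 m

stop time T_s = (19/10)/6 = 0.3167 s
reaction-phase robot travel = 1.9000·0.0800 = 0.1520 m
braking distance = 1.9000²/(2·6.0000) = 0.3008 m
person approaches 0.4000·(0.0800+0.3167) = 0.1587 m
residual clearance needed = 0.0600+0.0500+0.0100 = 0.1200 m
S_min ≈ 0.1520+0.3008+0.1587+0.1200  ⇒  S_min = 1463/2000 m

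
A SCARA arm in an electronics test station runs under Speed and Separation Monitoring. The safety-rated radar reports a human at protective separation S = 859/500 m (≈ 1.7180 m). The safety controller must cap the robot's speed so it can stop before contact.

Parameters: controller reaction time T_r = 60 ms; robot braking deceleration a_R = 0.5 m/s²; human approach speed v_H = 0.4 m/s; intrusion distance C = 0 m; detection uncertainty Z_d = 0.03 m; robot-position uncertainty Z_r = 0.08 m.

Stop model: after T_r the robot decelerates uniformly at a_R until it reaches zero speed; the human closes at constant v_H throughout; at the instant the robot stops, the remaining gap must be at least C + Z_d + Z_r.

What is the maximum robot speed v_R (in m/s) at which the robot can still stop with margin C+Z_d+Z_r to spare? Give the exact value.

v_R_max = 9/10 m/s = 0.9000 m/s

collect terms ⇒ (1)·v_R² + (43/50)·v_R + (-198/125) = 0
  disc = (43/50)² − 4·(1)·(-198/125) = 17689/2500 ; √disc = 133/50
  v_R = (−(43/50) + 133/50) / (2·(1)) = 9/10 m/s
check:
stop time T_s = (9/10)/(1/2) = 1.8000 s
robot in T_r: 0.9000·0.0600 = 0.0540 m
robot covers 0.9000·1.8000 − ½·0.5000·1.8000² = 0.8100 m while stopping
person approaches 0.4000·(0.0600+1.8000) = 0.7440 m
residual clearance needed = 0.0000+0.0300+0.0800 = 0.1100 m
sum ≈ 0.0540+0.8100+0.7440+0.1100 ≈ 1.7180 m = S ✓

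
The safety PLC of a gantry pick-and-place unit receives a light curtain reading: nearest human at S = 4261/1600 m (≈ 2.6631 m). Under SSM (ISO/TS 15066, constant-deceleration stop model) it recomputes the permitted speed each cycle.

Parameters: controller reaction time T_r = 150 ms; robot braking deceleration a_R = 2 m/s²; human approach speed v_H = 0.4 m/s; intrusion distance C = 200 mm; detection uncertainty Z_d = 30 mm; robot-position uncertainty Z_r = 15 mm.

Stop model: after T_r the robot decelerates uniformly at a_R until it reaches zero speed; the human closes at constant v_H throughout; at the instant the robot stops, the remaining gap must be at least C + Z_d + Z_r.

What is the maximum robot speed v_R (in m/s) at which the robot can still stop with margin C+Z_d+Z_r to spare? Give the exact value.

v_R_max = 49/20 m/s = 2.4500 m/s

collect terms ⇒ (1/4)·v_R² + (7/20)·v_R + (-3773/1600) = 0
  disc = (7/20)² − 4·(1/4)·(-3773/1600) = 3969/1600 ; √disc = 63/40
  v_R = (−(7/20) + 63/40) / (2·(1/4)) = 49/20 m/s
check:
braking lasts T_s = (49/20)/2 = 1.2250 s
reaction-phase robot travel = 2.4500·0.1500 = 0.3675 m
braking distance = 2.4500²/(2·2.0000) = 1.5006 m
human closes 0.4000·1.3750 = 0.5500 m
C+Z_d+Z_r = 0.2000+0.0300+0.0150 = 0.2450 m
sum ≈ 0.3675+1.5006+0.5500+0.2450 ≈ 2.6631 m = S ✓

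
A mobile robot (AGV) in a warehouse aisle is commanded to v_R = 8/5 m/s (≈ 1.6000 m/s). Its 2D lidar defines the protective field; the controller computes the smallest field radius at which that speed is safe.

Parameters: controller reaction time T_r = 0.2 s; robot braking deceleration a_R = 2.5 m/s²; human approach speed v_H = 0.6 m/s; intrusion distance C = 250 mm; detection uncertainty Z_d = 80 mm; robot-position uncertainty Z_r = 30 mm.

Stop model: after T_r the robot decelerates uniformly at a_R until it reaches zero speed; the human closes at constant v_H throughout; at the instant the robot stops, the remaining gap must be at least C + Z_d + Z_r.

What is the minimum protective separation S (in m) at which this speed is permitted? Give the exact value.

S_min = 212/125 m = 1.6960 m

braking lasts T_s = (8/5)/(5/2) = 0.6400 s
reaction-phase robot travel = 1.6000·0.2000 = 0.3200 m
robot under decel: 1.6000²/(2·2.5000) = 0.5120 m
human closes 0.6000·0.8400 = 0.5040 m
residual clearance needed = 0.2500+0.0800+0.0300 = 0.3600 m
S_min ≈ 0.3200+0.5120+0.5040+0.3600  ⇒  S_min = 212/125 m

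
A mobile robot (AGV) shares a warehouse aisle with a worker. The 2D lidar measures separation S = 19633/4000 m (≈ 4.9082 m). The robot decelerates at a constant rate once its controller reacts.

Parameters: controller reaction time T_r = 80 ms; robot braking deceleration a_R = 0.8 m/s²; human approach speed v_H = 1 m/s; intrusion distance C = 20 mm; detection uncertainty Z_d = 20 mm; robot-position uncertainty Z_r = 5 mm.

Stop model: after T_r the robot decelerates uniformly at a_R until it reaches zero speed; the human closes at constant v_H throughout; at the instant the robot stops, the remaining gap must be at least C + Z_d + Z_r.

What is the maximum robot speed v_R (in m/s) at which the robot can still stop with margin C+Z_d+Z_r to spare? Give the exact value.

v_R_max = 19/10 m/s = 1.9000 m/s

collect terms ⇒ (5/8)·v_R² + (133/100)·v_R + (-19133/4000) = 0
  disc = (133/100)² − 4·(5/8)·(-19133/4000) = 549081/40000 ; √disc = 741/200
  v_R = (−(133/100) + 741/200) / (2·(5/8)) = 19/10 m/s
check:
T_s = v_R/a_R = (19/10)/(4/5) = 2.3750 s
robot in T_r: 1.9000·0.0800 = 0.1520 m
robot under decel: 1.9000²/(2·0.8000) = 2.2563 m
human over T_r+T_s: 1.0000·(0.0800+2.3750) = 2.4550 m
residual clearance needed = 0.0200+0.0200+0.0050 = 0.0450 m
sum ≈ 0.1520+2.2563+2.4550+0.0450 ≈ 4.9082 m = S ✓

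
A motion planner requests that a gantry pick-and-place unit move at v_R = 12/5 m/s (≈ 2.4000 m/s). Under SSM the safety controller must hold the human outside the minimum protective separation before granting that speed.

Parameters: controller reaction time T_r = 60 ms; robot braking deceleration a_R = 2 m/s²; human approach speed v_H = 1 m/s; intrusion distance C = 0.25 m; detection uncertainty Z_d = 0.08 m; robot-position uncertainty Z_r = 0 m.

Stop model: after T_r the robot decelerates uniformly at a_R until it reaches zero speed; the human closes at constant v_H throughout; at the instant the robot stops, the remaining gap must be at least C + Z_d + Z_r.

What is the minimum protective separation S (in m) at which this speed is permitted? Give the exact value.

stop time T_s = (12/5)/2 = 1.2000 s
robot covers v_R·T_r = 2.4000·0.0600 = 0.1440 m before braking
robot under decel: 2.4000²/(2·2.0000) = 1.4400 m
human over T_r+T_s: 1.0000·(0.0600+1.2000) = 1.2600 m
C+Z_d+Z_r = 0.2500+0.0800+0.0000 = 0.3300 m
S_min ≈ 0.1440+1.4400+1.2600+0.3300  ⇒  S_min = 1587/500 m

S_min = 1587/500 m = 3.1740 m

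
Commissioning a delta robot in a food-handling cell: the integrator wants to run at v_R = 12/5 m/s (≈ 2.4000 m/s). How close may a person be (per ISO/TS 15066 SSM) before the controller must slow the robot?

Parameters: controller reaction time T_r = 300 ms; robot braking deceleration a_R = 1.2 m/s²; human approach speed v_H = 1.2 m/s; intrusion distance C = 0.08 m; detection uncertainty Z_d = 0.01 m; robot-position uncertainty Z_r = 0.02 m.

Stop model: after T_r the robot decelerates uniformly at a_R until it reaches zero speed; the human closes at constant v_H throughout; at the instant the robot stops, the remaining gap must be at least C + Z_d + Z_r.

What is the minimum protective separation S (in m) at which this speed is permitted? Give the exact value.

T_s = v_R/a_R = (12/5)/(6/5) = 2.0000 s
reaction-phase robot travel = 2.4000·0.3000 = 0.7200 m
robot covers 2.4000·2.0000 − ½·1.2000·2.0000² = 2.4000 m while stopping
person approaches 1.2000·(0.3000+2.0000) = 2.7600 m
C+Z_d+Z_r = 0.0800+0.0100+0.0200 = 0.1100 m
S_min ≈ 0.7200+2.4000+2.7600+0.1100  ⇒  S_min = 599/100 m

S_min = 599/100 m = 5.9900 m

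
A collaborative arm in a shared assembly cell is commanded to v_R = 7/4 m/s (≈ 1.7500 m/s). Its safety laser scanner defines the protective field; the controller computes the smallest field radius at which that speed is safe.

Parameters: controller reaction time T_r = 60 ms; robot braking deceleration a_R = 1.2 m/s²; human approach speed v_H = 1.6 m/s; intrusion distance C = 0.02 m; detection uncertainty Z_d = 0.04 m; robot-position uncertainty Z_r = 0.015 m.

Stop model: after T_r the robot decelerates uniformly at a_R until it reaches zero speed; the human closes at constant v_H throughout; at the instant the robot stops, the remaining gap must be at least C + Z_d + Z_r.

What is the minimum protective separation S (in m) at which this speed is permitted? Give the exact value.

stop time T_s = (7/4)/(6/5) = 1.4583 s
robot in T_r: 1.7500·0.0600 = 0.1050 m
braking distance = 1.7500²/(2·1.2000) = 1.2760 m
human closes 1.6000·1.5183 = 2.4293 m
residual clearance needed = 0.0200+0.0400+0.0150 = 0.0750 m
S_min ≈ 0.1050+1.2760+2.4293+0.0750  ⇒  S_min = 31083/8000 m

S_min = 31083/8000 m = 3.8854 m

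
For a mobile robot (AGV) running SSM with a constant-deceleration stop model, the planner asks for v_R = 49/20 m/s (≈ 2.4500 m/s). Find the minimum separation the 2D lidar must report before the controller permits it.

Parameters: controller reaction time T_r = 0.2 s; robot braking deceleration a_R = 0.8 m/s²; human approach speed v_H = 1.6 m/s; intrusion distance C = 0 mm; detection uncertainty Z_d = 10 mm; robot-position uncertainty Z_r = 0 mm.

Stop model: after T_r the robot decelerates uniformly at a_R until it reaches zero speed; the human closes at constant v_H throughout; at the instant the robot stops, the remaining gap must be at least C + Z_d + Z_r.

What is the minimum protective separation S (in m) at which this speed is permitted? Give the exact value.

S_min = 30309/3200 m = 9.4716 m

braking lasts T_s = (49/20)/(4/5) = 3.0625 s
reaction-phase robot travel = 2.4500·0.2000 = 0.4900 m
robot under decel: 2.4500²/(2·0.8000) = 3.7516 m
human closes 1.6000·3.2625 = 5.2200 m
C+Z_d+Z_r = 0.0000+0.0100+0.0000 = 0.0100 m
S_min ≈ 0.4900+3.7516+5.2200+0.0100  ⇒  S_min = 30309/3200 m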